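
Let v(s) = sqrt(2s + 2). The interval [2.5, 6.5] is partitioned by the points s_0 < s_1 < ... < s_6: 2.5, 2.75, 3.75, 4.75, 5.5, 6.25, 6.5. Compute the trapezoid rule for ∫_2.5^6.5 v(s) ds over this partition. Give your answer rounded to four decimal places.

13.1841

Subinterval widths: 0.25, 1, 1, 0.75, 0.75, 0.25.
v(2.5) ≈ 2.6458, v(2.75) ≈ 2.7386, v(3.75) ≈ 3.0822, v(4.75) ≈ 3.3912, v(5.5) ≈ 3.6056, v(6.25) ≈ 3.8079, v(6.5) ≈ 3.8730.
On each subinterval the trapezoid contributes (Δs_i/2)·[v(s_{i-1}) + v(s_i)].
Sum ≈ 13.1841.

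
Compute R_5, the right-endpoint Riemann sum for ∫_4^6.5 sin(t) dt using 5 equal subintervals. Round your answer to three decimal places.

Δt = (6.5 − 4)/5 = 0.5.
Right endpoints: 4.5, 5, 5.5, 6, 6.5.
f(4.5) ≈ -0.978, f(5) ≈ -0.959, f(5.5) ≈ -0.706, f(6) ≈ -0.279, f(6.5) ≈ 0.215.
Sum = Δt · [f(4.5) + f(5) + f(5.5) + f(6) + f(6.5)].
Sum ≈ -1.353.

-1.353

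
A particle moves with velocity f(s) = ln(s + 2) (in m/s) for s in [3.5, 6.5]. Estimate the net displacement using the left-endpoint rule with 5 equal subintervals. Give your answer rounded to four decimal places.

Δs = (6.5 − 3.5)/5 = 0.6.
Left endpoints: 3.5, 4.1, 4.7, 5.3, 5.9.
f(3.5) ≈ 1.7047, f(4.1) ≈ 1.8083, f(4.7) ≈ 1.9021, f(5.3) ≈ 1.9879, f(5.9) ≈ 2.0669.
Sum = Δs · [f(3.5) + f(4.1) + f(4.7) + f(5.3) + f(5.9)].
Sum ≈ 5.6819.

5.6819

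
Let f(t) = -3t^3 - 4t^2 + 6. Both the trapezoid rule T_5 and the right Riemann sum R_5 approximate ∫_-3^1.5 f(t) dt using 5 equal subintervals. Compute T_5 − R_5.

28.85625

T_5 = 45.12375.
R_5 = 16.2675.
T_5 − R_5 = 28.85625.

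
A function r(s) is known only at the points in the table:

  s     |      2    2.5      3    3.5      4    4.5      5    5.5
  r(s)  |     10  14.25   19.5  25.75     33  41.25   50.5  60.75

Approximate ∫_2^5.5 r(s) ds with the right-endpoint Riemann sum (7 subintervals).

122.5

Δs = 0.5.
Sum = 0.5·[14.25 + 19.5 + 25.75 + 33 + 41.25 + 50.5 + 60.75] = 122.5.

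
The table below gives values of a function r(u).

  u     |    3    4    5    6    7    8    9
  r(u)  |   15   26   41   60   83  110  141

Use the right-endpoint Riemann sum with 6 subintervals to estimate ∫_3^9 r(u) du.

Δu = 1.
Sum = 1·[26 + 41 + 60 + 83 + 110 + 141] = 461.

461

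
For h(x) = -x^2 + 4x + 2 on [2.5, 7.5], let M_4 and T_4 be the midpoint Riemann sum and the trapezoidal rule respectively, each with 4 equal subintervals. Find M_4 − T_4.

M_4 = -24.765625.
T_4 = -26.71875.
M_4 − T_4 = 1.953125.

1.953125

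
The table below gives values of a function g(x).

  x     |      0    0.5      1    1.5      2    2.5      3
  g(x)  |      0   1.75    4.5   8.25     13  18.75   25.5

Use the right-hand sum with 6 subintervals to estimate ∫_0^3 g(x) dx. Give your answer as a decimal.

Δx = 0.5.
Sum = 0.5·[1.75 + 4.5 + 8.25 + 13 + 18.75 + 25.5] = 35.875.

35.875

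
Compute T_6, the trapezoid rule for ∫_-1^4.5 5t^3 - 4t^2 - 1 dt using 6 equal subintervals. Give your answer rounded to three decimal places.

400.133

Δt = (4.5 − (-1))/6 = 11/12.
f(-1) = -10, f(-1/12) = -1781/1728, f(5/6) = -191/216, f(1.75) = 13.546875, f(8/3) = 1765/27, f(43/12) = 307055/1728, f(4.5) = 373.625.
T_6 = (Δt/2)·[f(t_0) + 2f(t_1) + ... + 2f(t_{5}) + f(t_6)].
Sum ≈ 400.133.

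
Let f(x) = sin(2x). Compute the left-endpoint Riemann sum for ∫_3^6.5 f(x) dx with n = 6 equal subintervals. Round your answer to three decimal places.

Δx = (6.5 − 3)/6 = 7/12.
Left endpoints: 3, 43/12, 25/6, 4.75, 16/3, 71/12.
f(3) ≈ -0.279, f(43/12) ≈ 0.773, f(25/6) ≈ 0.887, f(4.75) ≈ -0.075, f(16/3) ≈ -0.946, f(71/12) ≈ -0.669.
Sum = Δx · [f(3) + f(43/12) + f(25/6) + ...].
Sum ≈ -0.181.

-0.181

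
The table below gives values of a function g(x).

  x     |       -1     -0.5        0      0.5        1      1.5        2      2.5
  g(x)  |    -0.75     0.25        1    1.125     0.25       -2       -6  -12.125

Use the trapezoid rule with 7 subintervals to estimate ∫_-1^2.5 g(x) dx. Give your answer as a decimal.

Δx = 0.5.
T_7 = (0.5/2)·[(-0.75) + 2·0.25 + 2·1 + 2·1.125 + 2·0.25 + 2·(-2) + 2·(-6) + (-12.125)] = -5.90625.

-5.90625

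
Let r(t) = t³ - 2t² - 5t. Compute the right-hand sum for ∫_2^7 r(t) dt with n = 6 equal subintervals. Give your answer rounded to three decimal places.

Δt = (7 − 2)/6 = 5/6.
Right endpoints: 17/6, 11/3, 4.5, 16/3, 37/6, 7.
r(17/6) = -1615/216, r(11/3) = 110/27, r(4.5) = 28.125, r(16/3) = 1840/27, r(37/6) = 27565/216, r(7) = 210.
Sum = Δt · [r(17/6) + r(11/3) + r(4.5) + ...].
Sum ≈ 358.738.

358.738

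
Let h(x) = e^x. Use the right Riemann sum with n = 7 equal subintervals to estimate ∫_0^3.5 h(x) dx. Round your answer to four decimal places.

Δx = (3.5 − 0)/7 = 0.5.
Right endpoints: 0.5, 1, 1.5, 2, 2.5, 3, 3.5.
h(0.5) ≈ 1.6487, h(1) ≈ 2.7183, h(1.5) ≈ 4.4817, h(2) ≈ 7.3891, h(2.5) ≈ 12.1825, h(3) ≈ 20.0855, h(3.5) ≈ 33.1155.
Sum = Δx · [h(0.5) + h(1) + h(1.5) + ...].
Sum ≈ 40.8106.

40.8106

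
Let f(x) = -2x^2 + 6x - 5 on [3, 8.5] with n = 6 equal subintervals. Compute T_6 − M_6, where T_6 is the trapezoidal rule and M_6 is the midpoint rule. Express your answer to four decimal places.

T_6 ≈ -230.707176.
M_6 ≈ -228.396412.
T_6 − M_6 ≈ -2.3108.

-2.3108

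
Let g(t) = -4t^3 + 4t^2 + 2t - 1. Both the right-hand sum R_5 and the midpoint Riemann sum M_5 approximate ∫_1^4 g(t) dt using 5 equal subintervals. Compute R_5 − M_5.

-62.82

R_5 = -219.48.
M_5 = -156.66.
R_5 − M_5 = -62.82.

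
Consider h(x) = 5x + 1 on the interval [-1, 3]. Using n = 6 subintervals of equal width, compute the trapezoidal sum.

Δx = (3 − (-1))/6 = 2/3.
h(-1) = -4, h(-1/3) = -2/3, h(1/3) = 8/3, h(1) = 6, h(5/3) = 28/3, h(7/3) = 38/3, h(3) = 16.
T_6 = (Δx/2)·[h(x_0) + 2h(x_1) + ... + 2h(x_{5}) + h(x_6)].
Sum = 24.

24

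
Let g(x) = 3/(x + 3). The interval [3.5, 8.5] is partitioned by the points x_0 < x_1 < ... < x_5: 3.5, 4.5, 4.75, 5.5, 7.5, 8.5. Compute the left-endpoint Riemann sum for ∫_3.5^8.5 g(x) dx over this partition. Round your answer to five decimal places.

1.84346

Subinterval widths: 1, 0.25, 0.75, 2, 1.
Left endpoints: 3.5, 4.5, 4.75, 5.5, 7.5.
g(3.5) = 6/13, g(4.5) = 0.4, g(4.75) = 12/31, g(5.5) = 6/17, g(7.5) = 2/7.
Sum = Σ Δx_i · g(x_i).
Sum ≈ 1.84346.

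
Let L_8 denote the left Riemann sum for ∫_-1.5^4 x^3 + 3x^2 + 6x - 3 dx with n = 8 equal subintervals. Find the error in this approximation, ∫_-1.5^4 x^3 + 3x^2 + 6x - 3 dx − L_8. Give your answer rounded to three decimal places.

45.759

Exact integral: ∫_-1.5^4 f(x) dx = 154.859375.
L_8 ≈ 109.10034.
Error ≈ 154.859375 − 109.10034 ≈ 45.759.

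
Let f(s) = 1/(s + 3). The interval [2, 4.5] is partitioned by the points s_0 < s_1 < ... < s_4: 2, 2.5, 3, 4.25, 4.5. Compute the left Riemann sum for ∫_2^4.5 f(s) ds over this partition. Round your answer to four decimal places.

0.4337

Subinterval widths: 0.5, 0.5, 1.25, 0.25.
Left endpoints: 2, 2.5, 3, 4.25.
f(2) = 0.2, f(2.5) = 2/11, f(3) = 1/6, f(4.25) = 4/29.
Sum = Σ Δs_i · f(s_i).
Sum ≈ 0.4337.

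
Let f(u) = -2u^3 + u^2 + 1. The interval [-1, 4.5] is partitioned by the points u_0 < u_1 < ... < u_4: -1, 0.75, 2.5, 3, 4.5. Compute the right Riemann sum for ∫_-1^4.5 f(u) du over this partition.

Subinterval widths: 1.75, 1.75, 0.5, 1.5.
Right endpoints: 0.75, 2.5, 3, 4.5.
f(0.75) = 0.71875, f(2.5) = -24, f(3) = -44, f(4.5) = -161.
Sum = Σ Δu_i · f(u_i).
Sum = -304.2421875.

-304.2421875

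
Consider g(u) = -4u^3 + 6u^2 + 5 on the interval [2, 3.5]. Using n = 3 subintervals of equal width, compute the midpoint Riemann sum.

Δu = (3.5 − 2)/3 = 0.5.
Midpoints: 2.25, 2.75, 3.25.
g(2.25) = -10.1875, g(2.75) = -32.8125, g(3.25) = -68.9375.
Sum = Δu · [g(2.25) + g(2.75) + g(3.25)].
Sum = -55.96875.

-55.96875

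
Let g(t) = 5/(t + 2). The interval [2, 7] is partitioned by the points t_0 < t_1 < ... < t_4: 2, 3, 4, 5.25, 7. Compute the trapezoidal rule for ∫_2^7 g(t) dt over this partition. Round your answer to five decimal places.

4.08309

Subinterval widths: 1, 1, 1.25, 1.75.
g(2) = 1.25, g(3) = 1, g(4) = 5/6, g(5.25) = 20/29, g(7) = 5/9.
On each subinterval the trapezoid contributes (Δt_i/2)·[g(t_{i-1}) + g(t_i)].
Sum ≈ 4.08309.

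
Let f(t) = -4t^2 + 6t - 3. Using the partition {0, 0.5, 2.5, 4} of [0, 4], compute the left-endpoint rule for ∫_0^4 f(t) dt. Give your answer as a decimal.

-23

Subinterval widths: 0.5, 2, 1.5.
Left endpoints: 0, 0.5, 2.5.
f(0) = -3, f(0.5) = -1, f(2.5) = -13.
Sum = Σ Δt_i · f(t_i).
Sum = -23.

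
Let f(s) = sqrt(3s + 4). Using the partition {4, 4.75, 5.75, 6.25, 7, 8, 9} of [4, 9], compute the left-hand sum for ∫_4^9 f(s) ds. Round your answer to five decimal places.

Subinterval widths: 0.75, 1, 0.5, 0.75, 1, 1.
Left endpoints: 4, 4.75, 5.75, 6.25, 7, 8.
f(4) ≈ 4.00000, f(4.75) ≈ 4.27200, f(5.75) ≈ 4.60977, f(6.25) ≈ 4.76970, f(7) ≈ 5.00000, f(8) ≈ 5.29150.
Sum = Σ Δs_i · f(s_i).
Sum ≈ 23.44566.

23.44566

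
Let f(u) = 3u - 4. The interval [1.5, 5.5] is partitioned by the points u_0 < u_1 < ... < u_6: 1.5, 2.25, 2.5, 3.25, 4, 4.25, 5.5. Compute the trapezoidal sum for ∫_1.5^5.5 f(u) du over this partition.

26

Subinterval widths: 0.75, 0.25, 0.75, 0.75, 0.25, 1.25.
f(1.5) = 0.5, f(2.25) = 2.75, f(2.5) = 3.5, f(3.25) = 5.75, f(4) = 8, f(4.25) = 8.75, f(5.5) = 12.5.
On each subinterval the trapezoid contributes (Δu_i/2)·[f(u_{i-1}) + f(u_i)].
Sum = 26.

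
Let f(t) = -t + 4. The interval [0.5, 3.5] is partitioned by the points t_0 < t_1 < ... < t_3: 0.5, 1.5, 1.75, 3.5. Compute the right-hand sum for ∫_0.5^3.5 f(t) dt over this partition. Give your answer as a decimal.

Subinterval widths: 1, 0.25, 1.75.
Right endpoints: 1.5, 1.75, 3.5.
f(1.5) = 2.5, f(1.75) = 2.25, f(3.5) = 0.5.
Sum = Σ Δt_i · f(t_i).
Sum = 3.9375.

3.9375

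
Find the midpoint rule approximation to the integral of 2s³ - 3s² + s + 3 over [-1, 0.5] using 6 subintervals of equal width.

2.56640625

Δs = (0.5 − (-1))/6 = 0.25.
Midpoints: -0.875, -0.625, -0.375, -0.125, 0.125, 0.375.
f(-0.875) = -1.51171875, f(-0.625) = 0.71484375, f(-0.375) = 2.09765625, f(-0.125) = 2.82421875, f(0.125) = 3.08203125, f(0.375) = 3.05859375.
Sum = Δs · [f(-0.875) + f(-0.625) + f(-0.375) + ...].
Sum = 2.56640625.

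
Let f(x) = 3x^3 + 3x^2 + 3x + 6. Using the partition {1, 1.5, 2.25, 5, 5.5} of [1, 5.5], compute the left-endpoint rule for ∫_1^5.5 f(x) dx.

Subinterval widths: 0.5, 0.75, 2.75, 0.5.
Left endpoints: 1, 1.5, 2.25, 5.
f(1) = 15, f(1.5) = 27.375, f(2.25) = 62.109375, f(5) = 471.
Sum = Σ Δx_i · f(x_i).
Sum = 434.33203125.

434.33203125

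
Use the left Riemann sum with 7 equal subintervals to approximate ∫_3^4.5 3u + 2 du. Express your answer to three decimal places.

19.393

Δu = (4.5 − 3)/7 = 3/14.
Left endpoints: 3, 45/14, 24/7, 51/14, 27/7, 57/14, 30/7.
f(3) = 11, f(45/14) = 163/14, f(24/7) = 86/7, f(51/14) = 181/14, f(27/7) = 95/7, f(57/14) = 199/14, f(30/7) = 104/7.
Sum = Δu · [f(3) + f(45/14) + f(24/7) + ...].
Sum ≈ 19.393.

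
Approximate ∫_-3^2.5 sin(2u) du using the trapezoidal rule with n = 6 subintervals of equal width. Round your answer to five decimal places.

Δu = (2.5 − (-3))/6 = 11/12.
f(-3) ≈ 0.27942, f(-25/12) ≈ 0.85475, f(-7/6) ≈ -0.72309, f(-0.25) ≈ -0.47943, f(2/3) ≈ 0.97194, f(19/12) ≈ -0.02507, f(2.5) ≈ -0.95892.
T_6 = (Δu/2)·[f(u_0) + 2f(u_1) + ... + 2f(u_{5}) + f(u_6)].
Sum ≈ 0.23774.

0.23774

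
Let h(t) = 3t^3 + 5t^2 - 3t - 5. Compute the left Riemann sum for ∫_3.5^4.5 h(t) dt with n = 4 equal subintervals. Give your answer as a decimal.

236.125

Δt = (4.5 − 3.5)/4 = 0.25.
Left endpoints: 3.5, 3.75, 4, 4.25.
h(3.5) = 174.375, h(3.75) = 212.265625, h(4) = 255, h(4.25) = 302.859375.
Sum = Δt · [h(3.5) + h(3.75) + h(4) + h(4.25)].
Sum = 236.125.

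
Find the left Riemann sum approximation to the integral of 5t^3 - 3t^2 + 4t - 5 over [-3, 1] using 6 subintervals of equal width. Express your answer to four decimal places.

Δt = (1 − (-3))/6 = 2/3.
Left endpoints: -3, -7/3, -5/3, -1, -1/3, 1/3.
f(-3) = -179, f(-7/3) = -2543/27, f(-5/3) = -1165/27, f(-1) = -17, f(-1/3) = -185/27, f(1/3) = -103/27.
Sum = Δt · [f(-3) + f(-7/3) + f(-5/3) + ...].
Sum ≈ -229.3333.

-229.3333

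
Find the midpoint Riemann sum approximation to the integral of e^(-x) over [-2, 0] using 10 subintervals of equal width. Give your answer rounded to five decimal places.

Δx = (0 − (-2))/10 = 0.2.
Midpoints: -1.9, -1.7, -1.5, -1.3, -1.1, -0.9, -0.7, -0.5, -0.3, -0.1.
f(-1.9) ≈ 6.68589, f(-1.7) ≈ 5.47395, f(-1.5) ≈ 4.48169, f(-1.3) ≈ 3.66930, f(-1.1) ≈ 3.00417, f(-0.9) ≈ 2.45960, f(-0.7) ≈ 2.01375, f(-0.5) ≈ 1.64872, f(-0.3) ≈ 1.34986, f(-0.1) ≈ 1.10517.
Sum = Δx · [f(-1.9) + f(-1.7) + f(-1.5) + ...].
Sum ≈ 6.37842.

6.37842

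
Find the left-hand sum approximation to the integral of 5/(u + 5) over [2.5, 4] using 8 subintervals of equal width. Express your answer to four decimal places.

Δu = (4 − 2.5)/8 = 0.1875.
Left endpoints: 2.5, 2.6875, 2.875, 3.0625, 3.25, 3.4375, 3.625, 3.8125.
f(2.5) = 2/3, f(2.6875) = 80/123, f(2.875) = 40/63, f(3.0625) = 80/129, f(3.25) = 20/33, f(3.4375) = 16/27, f(3.625) = 40/69, f(3.8125) = 80/141.
Sum = Δu · [f(2.5) + f(2.6875) + f(2.875) + ...].
Sum ≈ 0.9221.

0.9221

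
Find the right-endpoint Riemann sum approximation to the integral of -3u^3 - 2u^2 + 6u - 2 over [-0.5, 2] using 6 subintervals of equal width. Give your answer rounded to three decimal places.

Δu = (2 − (-0.5))/6 = 5/12.
Right endpoints: -1/12, 1/3, 0.75, 7/6, 19/12, 2.
f(-1/12) = -1447/576, f(1/3) = -1/3, f(0.75) = 0.109375, f(7/6) = -179/72, f(19/12) = -9.421875, f(2) = -22.
Sum = Δu · [f(-1/12) + f(1/3) + f(0.75) + ...].
Sum ≈ -15.268.

-15.268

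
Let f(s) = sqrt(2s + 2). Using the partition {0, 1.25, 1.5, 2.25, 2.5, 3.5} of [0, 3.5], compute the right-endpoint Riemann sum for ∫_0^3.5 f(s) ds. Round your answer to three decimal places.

8.784

Subinterval widths: 1.25, 0.25, 0.75, 0.25, 1.
Right endpoints: 1.25, 1.5, 2.25, 2.5, 3.5.
f(1.25) ≈ 2.121, f(1.5) ≈ 2.236, f(2.25) ≈ 2.550, f(2.5) ≈ 2.646, f(3.5) ≈ 3.000.
Sum = Σ Δs_i · f(s_i).
Sum ≈ 8.784.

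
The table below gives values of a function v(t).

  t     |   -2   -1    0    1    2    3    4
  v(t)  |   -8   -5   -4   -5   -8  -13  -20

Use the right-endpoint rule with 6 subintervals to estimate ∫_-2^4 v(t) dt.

Δt = 1.
Sum = 1·[(-5) + (-4) + (-5) + (-8) + (-13) + (-20)] = -55.

-55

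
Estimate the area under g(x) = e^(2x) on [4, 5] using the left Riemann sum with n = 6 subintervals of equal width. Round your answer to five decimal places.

8023.63905

Δx = (5 − 4)/6 = 1/6.
Left endpoints: 4, 25/6, 13/3, 4.5, 14/3, 29/6.
g(4) ≈ 2980.95799, g(25/6) ≈ 4160.26201, g(13/3) ≈ 5806.11335, g(4.5) ≈ 8103.08393, g(14/3) ≈ 11308.76461, g(29/6) ≈ 15782.65240.
Sum = Δx · [g(4) + g(25/6) + g(13/3) + ...].
Sum ≈ 8023.63905.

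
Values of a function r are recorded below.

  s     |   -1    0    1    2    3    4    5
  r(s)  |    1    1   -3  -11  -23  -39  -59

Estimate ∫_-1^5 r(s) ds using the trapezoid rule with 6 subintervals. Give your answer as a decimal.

Δs = 1.
T_6 = (1/2)·[1 + 2·1 + 2·(-3) + 2·(-11) + 2·(-23) + 2·(-39) + (-59)] = -104.

-104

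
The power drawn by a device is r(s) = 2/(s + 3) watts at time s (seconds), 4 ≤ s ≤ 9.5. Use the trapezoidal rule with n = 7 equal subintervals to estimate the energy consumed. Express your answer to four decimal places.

Δs = (9.5 − 4)/7 = 11/14.
r(4) = 2/7, r(67/14) = 28/109, r(39/7) = 7/30, r(89/14) = 28/131, r(50/7) = 14/71, r(111/14) = 28/153, r(61/7) = 7/41, r(9.5) = 0.16.
T_7 = (Δs/2)·[r(s_0) + 2r(s_1) + ... + 2r(s_{6}) + r(s_7)].
Sum ≈ 1.1611.

1.1611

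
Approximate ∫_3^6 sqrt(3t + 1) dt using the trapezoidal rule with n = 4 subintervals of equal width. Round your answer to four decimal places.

Δt = (6 − 3)/4 = 0.75.
f(3) ≈ 3.1623, f(3.75) ≈ 3.5000, f(4.5) ≈ 3.8079, f(5.25) ≈ 4.0927, f(6) ≈ 4.3589.
T_4 = (Δt/2)·[f(t_0) + 2f(t_1) + 2f(t_2) + 2f(t_3) + f(t_4)].
Sum ≈ 11.3709.

11.3709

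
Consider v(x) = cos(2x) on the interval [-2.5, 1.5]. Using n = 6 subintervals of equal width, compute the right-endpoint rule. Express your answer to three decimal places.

Δx = (1.5 − (-2.5))/6 = 2/3.
Right endpoints: -11/6, -7/6, -0.5, 1/6, 5/6, 1.5.
v(-11/6) ≈ -0.865, v(-7/6) ≈ -0.691, v(-0.5) ≈ 0.540, v(1/6) ≈ 0.945, v(5/6) ≈ -0.096, v(1.5) ≈ -0.990.
Sum = Δx · [v(-11/6) + v(-7/6) + v(-0.5) + ...].
Sum ≈ -0.771.

-0.771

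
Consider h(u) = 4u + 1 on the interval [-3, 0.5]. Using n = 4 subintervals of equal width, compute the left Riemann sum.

Δu = (0.5 − (-3))/4 = 0.875.
Left endpoints: -3, -2.125, -1.25, -0.375.
h(-3) = -11, h(-2.125) = -7.5, h(-1.25) = -4, h(-0.375) = -0.5.
Sum = Δu · [h(-3) + h(-2.125) + h(-1.25) + h(-0.375)].
Sum = -20.125.

-20.125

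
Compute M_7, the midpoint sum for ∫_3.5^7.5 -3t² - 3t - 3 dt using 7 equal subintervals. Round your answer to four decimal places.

-456.6735

Δt = (7.5 − 3.5)/7 = 4/7.
Midpoints: 53/14, 61/14, 69/14, 5.5, 85/14, 93/14, 101/14.
f(53/14) = -11241/196, f(61/14) = -14313/196, f(69/14) = -17769/196, f(5.5) = -110.25, f(85/14) = -25833/196, f(93/14) = -30441/196, f(101/14) = -35433/196.
Sum = Δt · [f(53/14) + f(61/14) + f(69/14) + ...].
Sum ≈ -456.6735.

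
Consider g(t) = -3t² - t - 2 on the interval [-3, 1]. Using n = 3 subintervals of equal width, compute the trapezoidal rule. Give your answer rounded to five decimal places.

-35.55556

Δt = (1 − (-3))/3 = 4/3.
g(-3) = -26, g(-5/3) = -26/3, g(-1/3) = -2, g(1) = -6.
T_3 = (Δt/2)·[g(t_0) + 2g(t_1) + 2g(t_2) + g(t_3)].
Sum ≈ -35.55556.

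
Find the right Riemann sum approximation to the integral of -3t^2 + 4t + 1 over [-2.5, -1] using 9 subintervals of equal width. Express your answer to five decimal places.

Δt = (-1 − (-2.5))/9 = 1/6.
Right endpoints: -7/3, -13/6, -2, -11/6, -5/3, -1.5, -4/3, -7/6, -1.
f(-7/3) = -74/3, f(-13/6) = -21.75, f(-2) = -19, f(-11/6) = -197/12, f(-5/3) = -14, f(-1.5) = -11.75, f(-4/3) = -29/3, f(-7/6) = -7.75, f(-1) = -6.
Sum = Δt · [f(-7/3) + f(-13/6) + f(-2) + ...].
Sum ≈ -21.83333.

-21.83333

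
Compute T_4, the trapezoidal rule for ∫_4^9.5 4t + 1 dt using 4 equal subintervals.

Δt = (9.5 − 4)/4 = 1.375.
f(4) = 17, f(5.375) = 22.5, f(6.75) = 28, f(8.125) = 33.5, f(9.5) = 39.
T_4 = (Δt/2)·[f(t_0) + 2f(t_1) + 2f(t_2) + 2f(t_3) + f(t_4)].
Sum = 154.

154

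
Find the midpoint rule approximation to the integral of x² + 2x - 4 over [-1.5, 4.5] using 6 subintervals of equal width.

25

Δx = (4.5 − (-1.5))/6 = 1.
Midpoints: -1, 0, 1, 2, 3, 4.
f(-1) = -5, f(0) = -4, f(1) = -1, f(2) = 4, f(3) = 11, f(4) = 20.
Sum = Δx · [f(-1) + f(0) + f(1) + ...].
Sum = 25.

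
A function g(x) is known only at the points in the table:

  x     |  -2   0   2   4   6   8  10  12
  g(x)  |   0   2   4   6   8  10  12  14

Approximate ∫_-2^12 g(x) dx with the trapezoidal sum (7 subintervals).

98

Δx = 2.
T_7 = (2/2)·[0 + 2·2 + 2·4 + 2·6 + 2·8 + 2·10 + 2·12 + 14] = 98.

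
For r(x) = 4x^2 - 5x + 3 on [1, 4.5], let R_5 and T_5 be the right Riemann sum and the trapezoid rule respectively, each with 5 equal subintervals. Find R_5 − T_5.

R_5 = 104.51.
T_5 = 83.685.
R_5 − T_5 = 20.825.

20.825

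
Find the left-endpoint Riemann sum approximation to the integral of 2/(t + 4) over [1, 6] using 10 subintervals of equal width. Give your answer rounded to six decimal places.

1.437543

Δt = (6 − 1)/10 = 0.5.
Left endpoints: 1, 1.5, 2, 2.5, 3, 3.5, 4, 4.5, 5, 5.5.
f(1) = 0.4, f(1.5) = 4/11, f(2) = 1/3, f(2.5) = 4/13, f(3) = 2/7, f(3.5) = 4/15, f(4) = 0.25, f(4.5) = 4/17, f(5) = 2/9, f(5.5) = 4/19.
Sum = Δt · [f(1) + f(1.5) + f(2) + ...].
Sum ≈ 1.437543.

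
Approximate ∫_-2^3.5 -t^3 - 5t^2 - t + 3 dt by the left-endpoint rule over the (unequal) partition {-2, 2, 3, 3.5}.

Subinterval widths: 4, 1, 0.5.
Left endpoints: -2, 2, 3.
f(-2) = -7, f(2) = -27, f(3) = -72.
Sum = Σ Δt_i · f(t_i).
Sum = -91.

-91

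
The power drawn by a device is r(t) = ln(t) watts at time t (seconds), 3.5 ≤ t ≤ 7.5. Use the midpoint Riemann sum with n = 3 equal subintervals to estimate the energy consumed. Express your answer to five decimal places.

Δt = (7.5 − 3.5)/3 = 4/3.
Midpoints: 25/6, 5.5, 41/6.
r(25/6) ≈ 1.42712, r(5.5) ≈ 1.70475, r(41/6) ≈ 1.92181.
Sum = Δt · [r(25/6) + r(5.5) + r(41/6)].
Sum ≈ 6.73824.

6.73824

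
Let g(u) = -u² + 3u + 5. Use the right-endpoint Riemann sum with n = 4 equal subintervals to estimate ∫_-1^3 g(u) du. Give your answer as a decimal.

24

Δu = (3 − (-1))/4 = 1.
Right endpoints: 0, 1, 2, 3.
g(0) = 5, g(1) = 7, g(2) = 7, g(3) = 5.
Sum = Δu · [g(0) + g(1) + g(2) + g(3)].
Sum = 24.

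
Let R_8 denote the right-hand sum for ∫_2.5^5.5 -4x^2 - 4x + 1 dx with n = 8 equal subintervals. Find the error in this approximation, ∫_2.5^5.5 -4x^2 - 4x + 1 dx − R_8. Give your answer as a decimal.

20.53125

Exact integral: ∫_2.5^5.5 f(x) dx = -246.
R_8 = -266.53125.
Error = -246 − (-266.53125) = 20.53125.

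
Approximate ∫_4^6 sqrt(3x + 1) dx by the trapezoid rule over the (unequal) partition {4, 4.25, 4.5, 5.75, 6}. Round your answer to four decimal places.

7.9825

Subinterval widths: 0.25, 0.25, 1.25, 0.25.
f(4) ≈ 3.6056, f(4.25) ≈ 3.7081, f(4.5) ≈ 3.8079, f(5.75) ≈ 4.2720, f(6) ≈ 4.3589.
On each subinterval the trapezoid contributes (Δx_i/2)·[f(x_{i-1}) + f(x_i)].
Sum ≈ 7.9825.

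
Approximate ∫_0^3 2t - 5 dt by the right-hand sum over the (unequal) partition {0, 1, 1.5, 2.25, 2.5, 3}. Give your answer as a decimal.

-3.875

Subinterval widths: 1, 0.5, 0.75, 0.25, 0.5.
Right endpoints: 1, 1.5, 2.25, 2.5, 3.
f(1) = -3, f(1.5) = -2, f(2.25) = -0.5, f(2.5) = 0, f(3) = 1.
Sum = Σ Δt_i · f(t_i).
Sum = -3.875.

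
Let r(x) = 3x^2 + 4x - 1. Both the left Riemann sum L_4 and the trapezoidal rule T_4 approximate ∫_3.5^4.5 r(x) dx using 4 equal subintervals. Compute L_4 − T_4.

L_4 = 59.78125.
T_4 = 63.28125.
L_4 − T_4 = -3.5.

-3.5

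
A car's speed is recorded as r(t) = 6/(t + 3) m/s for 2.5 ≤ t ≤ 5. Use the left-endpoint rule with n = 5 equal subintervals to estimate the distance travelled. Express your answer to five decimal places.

2.33556

Δt = (5 − 2.5)/5 = 0.5.
Left endpoints: 2.5, 3, 3.5, 4, 4.5.
r(2.5) = 12/11, r(3) = 1, r(3.5) = 12/13, r(4) = 6/7, r(4.5) = 0.8.
Sum = Δt · [r(2.5) + r(3) + r(3.5) + r(4) + r(4.5)].
Sum ≈ 2.33556.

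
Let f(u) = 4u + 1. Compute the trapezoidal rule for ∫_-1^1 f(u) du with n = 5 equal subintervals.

Δu = (1 − (-1))/5 = 0.4.
f(-1) = -3, f(-0.6) = -1.4, f(-0.2) = 0.2, f(0.2) = 1.8, f(0.6) = 3.4, f(1) = 5.
T_5 = (Δu/2)·[f(u_0) + 2f(u_1) + ... + 2f(u_{4}) + f(u_5)].
Sum = 2.

2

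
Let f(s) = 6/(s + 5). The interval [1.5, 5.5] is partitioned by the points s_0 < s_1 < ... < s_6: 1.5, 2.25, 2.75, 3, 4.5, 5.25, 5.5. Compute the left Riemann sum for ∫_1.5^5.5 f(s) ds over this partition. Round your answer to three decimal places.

Subinterval widths: 0.75, 0.5, 0.25, 1.5, 0.75, 0.25.
Left endpoints: 1.5, 2.25, 2.75, 3, 4.5, 5.25.
f(1.5) = 12/13, f(2.25) = 24/29, f(2.75) = 24/31, f(3) = 0.75, f(4.5) = 12/19, f(5.25) = 24/41.
Sum = Σ Δs_i · f(s_i).
Sum ≈ 3.045.

3.045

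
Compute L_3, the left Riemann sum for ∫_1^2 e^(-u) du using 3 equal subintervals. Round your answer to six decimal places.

Δu = (2 − 1)/3 = 1/3.
Left endpoints: 1, 4/3, 5/3.
f(1) ≈ 0.367879, f(4/3) ≈ 0.263597, f(5/3) ≈ 0.188876.
Sum = Δu · [f(1) + f(4/3) + f(5/3)].
Sum ≈ 0.273451.

0.273451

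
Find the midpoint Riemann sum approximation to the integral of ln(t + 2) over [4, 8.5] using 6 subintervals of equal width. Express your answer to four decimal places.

Δt = (8.5 − 4)/6 = 0.75.
Midpoints: 4.375, 5.125, 5.875, 6.625, 7.375, 8.125.
f(4.375) ≈ 1.8524, f(5.125) ≈ 1.9636, f(5.875) ≈ 2.0637, f(6.625) ≈ 2.1547, f(7.375) ≈ 2.2380, f(8.125) ≈ 2.3150.
Sum = Δt · [f(4.375) + f(5.125) + f(5.875) + ...].
Sum ≈ 9.4406.

9.4406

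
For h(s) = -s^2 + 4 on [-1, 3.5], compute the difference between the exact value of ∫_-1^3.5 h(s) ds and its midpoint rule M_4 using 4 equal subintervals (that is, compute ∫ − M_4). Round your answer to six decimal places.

-0.474609

Exact integral: ∫_-1^3.5 h(s) ds = 3.375.
M_4 ≈ 3.84960938.
Error ≈ 3.375 − 3.84960938 ≈ -0.474609.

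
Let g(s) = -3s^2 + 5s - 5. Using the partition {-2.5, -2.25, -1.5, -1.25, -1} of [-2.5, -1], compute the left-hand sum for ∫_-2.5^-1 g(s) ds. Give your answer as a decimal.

-41.4375

Subinterval widths: 0.25, 0.75, 0.25, 0.25.
Left endpoints: -2.5, -2.25, -1.5, -1.25.
g(-2.5) = -36.25, g(-2.25) = -31.4375, g(-1.5) = -19.25, g(-1.25) = -15.9375.
Sum = Σ Δs_i · g(s_i).
Sum = -41.4375.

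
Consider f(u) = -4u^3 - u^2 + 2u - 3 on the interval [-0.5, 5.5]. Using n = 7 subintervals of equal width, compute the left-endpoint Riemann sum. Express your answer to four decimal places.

Δu = (5.5 − (-0.5))/7 = 6/7.
Left endpoints: -0.5, 5/14, 17/14, 29/14, 41/14, 53/14, 65/14.
f(-0.5) = -3.75, f(5/14) = -3561/1372, f(17/14) = -12633/1372, f(29/14) = -53097/1372, f(41/14) = -145689/1372, f(53/14) = -311145/1372, f(65/14) = -570201/1372.
Sum = Δu · [f(-0.5) + f(5/14) + f(17/14) + ...].
Sum ≈ -688.1327.

-688.1327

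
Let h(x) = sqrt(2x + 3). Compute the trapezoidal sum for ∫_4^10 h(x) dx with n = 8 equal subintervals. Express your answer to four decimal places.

Δx = (10 − 4)/8 = 0.75.
h(4) ≈ 3.3166, h(4.75) ≈ 3.5355, h(5.5) ≈ 3.7417, h(6.25) ≈ 3.9370, h(7) ≈ 4.1231, h(7.75) ≈ 4.3012, h(8.5) ≈ 4.4721, h(9.25) ≈ 4.6368, h(10) ≈ 4.7958.
T_8 = (Δx/2)·[h(x_0) + 2h(x_1) + ... + 2h(x_{7}) + h(x_8)].
Sum ≈ 24.6027.

24.6027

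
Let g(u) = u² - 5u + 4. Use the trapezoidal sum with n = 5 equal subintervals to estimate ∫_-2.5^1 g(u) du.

32.9525

Δu = (1 − (-2.5))/5 = 0.7.
g(-2.5) = 22.75, g(-1.8) = 16.24, g(-1.1) = 10.71, g(-0.4) = 6.16, g(0.3) = 2.59, g(1) = 0.
T_5 = (Δu/2)·[g(u_0) + 2g(u_1) + ... + 2g(u_{4}) + g(u_5)].
Sum = 32.9525.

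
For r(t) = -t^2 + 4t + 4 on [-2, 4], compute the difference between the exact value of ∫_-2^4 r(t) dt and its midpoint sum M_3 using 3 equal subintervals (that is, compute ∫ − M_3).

Exact integral: ∫_-2^4 r(t) dt = 24.
M_3 = 26.
Error = 24 − 26 = -2.

-2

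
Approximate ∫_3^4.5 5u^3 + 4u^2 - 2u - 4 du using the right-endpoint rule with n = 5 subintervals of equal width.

535.3275

Δu = (4.5 − 3)/5 = 0.3.
Right endpoints: 3.3, 3.6, 3.9, 4.2, 4.5.
f(3.3) = 212.645, f(3.6) = 273.92, f(3.9) = 345.635, f(4.2) = 428.6, f(4.5) = 523.625.
Sum = Δu · [f(3.3) + f(3.6) + f(3.9) + f(4.2) + f(4.5)].
Sum = 535.3275.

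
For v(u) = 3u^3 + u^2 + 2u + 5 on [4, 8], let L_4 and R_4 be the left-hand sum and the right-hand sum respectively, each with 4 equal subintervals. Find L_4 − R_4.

L_4 = 2434.
R_4 = 3834.
L_4 − R_4 = -1400.

-1400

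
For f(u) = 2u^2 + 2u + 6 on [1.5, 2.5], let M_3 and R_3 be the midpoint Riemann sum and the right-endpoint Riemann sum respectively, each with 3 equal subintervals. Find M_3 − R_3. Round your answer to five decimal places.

M_3 ≈ 18.1481481.
R_3 ≈ 19.8703704.
M_3 − R_3 ≈ -1.72222.

-1.72222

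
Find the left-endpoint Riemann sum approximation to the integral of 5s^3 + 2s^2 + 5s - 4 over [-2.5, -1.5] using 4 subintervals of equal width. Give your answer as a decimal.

Δs = (-1.5 − (-2.5))/4 = 0.25.
Left endpoints: -2.5, -2.25, -2, -1.75.
f(-2.5) = -82.125, f(-2.25) = -62.078125, f(-2) = -46, f(-1.75) = -33.421875.
Sum = Δs · [f(-2.5) + f(-2.25) + f(-2) + f(-1.75)].
Sum = -55.90625.

-55.90625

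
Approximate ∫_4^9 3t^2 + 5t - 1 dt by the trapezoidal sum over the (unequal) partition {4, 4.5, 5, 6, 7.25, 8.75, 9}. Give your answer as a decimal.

825.796875

Subinterval widths: 0.5, 0.5, 1, 1.25, 1.5, 0.25.
f(4) = 67, f(4.5) = 82.25, f(5) = 99, f(6) = 137, f(7.25) = 192.9375, f(8.75) = 272.4375, f(9) = 287.
On each subinterval the trapezoid contributes (Δt_i/2)·[f(t_{i-1}) + f(t_i)].
Sum = 825.796875.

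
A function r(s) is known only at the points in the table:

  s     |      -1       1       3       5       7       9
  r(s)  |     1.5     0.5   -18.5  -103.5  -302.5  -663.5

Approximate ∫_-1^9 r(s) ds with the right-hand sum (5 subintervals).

Δs = 2.
Sum = 2·[0.5 + (-18.5) + (-103.5) + (-302.5) + (-663.5)] = -2175.

-2175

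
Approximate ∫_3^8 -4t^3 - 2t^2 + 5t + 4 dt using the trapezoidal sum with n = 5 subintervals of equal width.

Δt = (8 − 3)/5 = 1.
f(3) = -107, f(4) = -264, f(5) = -521, f(6) = -902, f(7) = -1431, f(8) = -2132.
T_5 = (Δt/2)·[f(t_0) + 2f(t_1) + ... + 2f(t_{4}) + f(t_5)].
Sum = -4237.5.

-4237.5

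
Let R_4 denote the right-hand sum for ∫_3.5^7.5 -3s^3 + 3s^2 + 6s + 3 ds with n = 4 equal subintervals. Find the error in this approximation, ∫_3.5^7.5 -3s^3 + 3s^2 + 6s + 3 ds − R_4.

521.5

Exact integral: ∫_3.5^7.5 f(s) ds = -1737.5.
R_4 = -2259.
Error = -1737.5 − (-2259) = 521.5.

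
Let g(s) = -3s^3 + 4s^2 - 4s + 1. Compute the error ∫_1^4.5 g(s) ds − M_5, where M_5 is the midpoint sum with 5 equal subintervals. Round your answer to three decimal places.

-2.966

Exact integral: ∫_1^4.5 g(s) ds ≈ -221.63021.
M_5 = -218.6646875.
Error ≈ -221.63021 − (-218.6646875) ≈ -2.966.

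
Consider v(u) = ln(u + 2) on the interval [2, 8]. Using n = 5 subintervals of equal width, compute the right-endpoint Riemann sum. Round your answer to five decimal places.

12.01253

Δu = (8 − 2)/5 = 1.2.
Right endpoints: 3.2, 4.4, 5.6, 6.8, 8.
v(3.2) ≈ 1.64866, v(4.4) ≈ 1.85630, v(5.6) ≈ 2.02815, v(6.8) ≈ 2.17475, v(8) ≈ 2.30259.
Sum = Δu · [v(3.2) + v(4.4) + v(5.6) + v(6.8) + v(8)].
Sum ≈ 12.01253.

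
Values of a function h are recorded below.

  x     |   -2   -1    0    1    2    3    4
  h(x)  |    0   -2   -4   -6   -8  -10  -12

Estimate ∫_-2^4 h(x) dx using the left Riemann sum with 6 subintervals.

Δx = 1.
Sum = 1·[0 + (-2) + (-4) + (-6) + (-8) + (-10)] = -30.

-30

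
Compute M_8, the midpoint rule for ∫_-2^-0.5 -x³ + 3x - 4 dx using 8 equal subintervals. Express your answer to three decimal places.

Δx = (-0.5 − (-2))/8 = 0.1875.
Midpoints: -1.90625, -1.71875, -1.53125, -1.34375, -1.15625, -0.96875, -0.78125, -0.59375.
f(-1.90625) = -91483/32768, f(-1.71875) = -133657/32768, f(-1.53125) = -163951/32768, f(-1.34375) = -183661/32768, f(-1.15625) = -194083/32768, f(-0.96875) = -196513/32768, f(-0.78125) = -192247/32768, f(-0.59375) = -182581/32768.
Sum = Δx · [f(-1.90625) + f(-1.71875) + f(-1.53125) + ...].
Sum ≈ -7.657.

-7.657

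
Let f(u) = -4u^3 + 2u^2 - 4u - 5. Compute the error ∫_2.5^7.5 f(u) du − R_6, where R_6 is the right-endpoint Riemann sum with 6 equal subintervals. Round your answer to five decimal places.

Exact integral: ∫_2.5^7.5 f(u) du ≈ -2979.1666667.
R_6 ≈ -3656.4814815.
Error ≈ -2979.1666667 − (-3656.4814815) ≈ 677.31481.

677.31481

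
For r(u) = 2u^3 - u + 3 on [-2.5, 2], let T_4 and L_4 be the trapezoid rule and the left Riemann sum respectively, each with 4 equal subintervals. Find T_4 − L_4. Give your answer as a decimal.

T_4 ≈ 1.66992.
L_4 ≈ -22.37695.
T_4 − L_4 = 24.046875.

24.046875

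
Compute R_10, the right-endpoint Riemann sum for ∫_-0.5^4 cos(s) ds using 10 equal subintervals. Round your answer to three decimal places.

-0.617

Δs = (4 − (-0.5))/10 = 0.45.
Right endpoints: -0.05, 0.4, 0.85, 1.3, 1.75, 2.2, 2.65, 3.1, 3.55, 4.
f(-0.05) ≈ 0.999, f(0.4) ≈ 0.921, f(0.85) ≈ 0.660, f(1.3) ≈ 0.267, f(1.75) ≈ -0.178, f(2.2) ≈ -0.589, f(2.65) ≈ -0.882, f(3.1) ≈ -0.999, f(3.55) ≈ -0.918, f(4) ≈ -0.654.
Sum = Δs · [f(-0.05) + f(0.4) + f(0.85) + ...].
Sum ≈ -0.617.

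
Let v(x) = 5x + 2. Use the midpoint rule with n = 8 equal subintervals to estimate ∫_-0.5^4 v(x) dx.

48.375

Δx = (4 − (-0.5))/8 = 0.5625.
Midpoints: -0.21875, 0.34375, 0.90625, 1.46875, 2.03125, 2.59375, 3.15625, 3.71875.
v(-0.21875) = 0.90625, v(0.34375) = 3.71875, v(0.90625) = 6.53125, v(1.46875) = 9.34375, v(2.03125) = 12.15625, v(2.59375) = 14.96875, v(3.15625) = 17.78125, v(3.71875) = 20.59375.
Sum = Δx · [v(-0.21875) + v(0.34375) + v(0.90625) + ...].
Sum = 48.375.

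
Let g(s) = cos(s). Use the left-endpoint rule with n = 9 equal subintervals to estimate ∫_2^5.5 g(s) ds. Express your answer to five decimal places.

-1.81315

Δs = (5.5 − 2)/9 = 7/18.
Left endpoints: 2, 43/18, 25/9, 19/6, 32/9, 71/18, 13/3, 85/18, 46/9.
g(2) ≈ -0.41615, g(43/18) ≈ -0.72984, g(25/9) ≈ -0.93455, g(19/6) ≈ -0.99969, g(32/9) ≈ -0.91553, g(71/18) ≈ -0.69466, g(13/3) ≈ -0.37004, g(85/18) ≈ 0.00983, g(46/9) ≈ 0.38824.
Sum = Δs · [g(2) + g(43/18) + g(25/9) + ...].
Sum ≈ -1.81315.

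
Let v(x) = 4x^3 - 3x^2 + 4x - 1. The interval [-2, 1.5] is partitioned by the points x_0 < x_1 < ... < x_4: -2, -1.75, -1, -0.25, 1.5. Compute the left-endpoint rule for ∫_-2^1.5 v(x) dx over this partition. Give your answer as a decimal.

-55.15625

Subinterval widths: 0.25, 0.75, 0.75, 1.75.
Left endpoints: -2, -1.75, -1, -0.25.
v(-2) = -53, v(-1.75) = -38.625, v(-1) = -12, v(-0.25) = -2.25.
Sum = Σ Δx_i · v(x_i).
Sum = -55.15625.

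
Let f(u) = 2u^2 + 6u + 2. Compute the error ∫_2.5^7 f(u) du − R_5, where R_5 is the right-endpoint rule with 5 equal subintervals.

Exact integral: ∫_2.5^7 f(u) du = 355.5.
R_5 = 407.34.
Error = 355.5 − 407.34 = -51.84.

-51.84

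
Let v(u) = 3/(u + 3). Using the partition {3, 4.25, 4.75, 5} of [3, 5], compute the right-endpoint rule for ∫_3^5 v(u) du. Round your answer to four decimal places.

0.8045

Subinterval widths: 1.25, 0.5, 0.25.
Right endpoints: 4.25, 4.75, 5.
v(4.25) = 12/29, v(4.75) = 12/31, v(5) = 0.375.
Sum = Σ Δu_i · v(u_i).
Sum ≈ 0.8045.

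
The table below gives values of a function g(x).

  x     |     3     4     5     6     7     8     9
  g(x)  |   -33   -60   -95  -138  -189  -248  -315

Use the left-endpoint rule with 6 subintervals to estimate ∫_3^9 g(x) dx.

-763

Δx = 1.
Sum = 1·[(-33) + (-60) + (-95) + (-138) + (-189) + (-248)] = -763.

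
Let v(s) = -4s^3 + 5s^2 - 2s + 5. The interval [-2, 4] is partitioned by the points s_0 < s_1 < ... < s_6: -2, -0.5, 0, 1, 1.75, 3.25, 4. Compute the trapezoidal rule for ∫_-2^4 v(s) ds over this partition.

-108.328125

Subinterval widths: 1.5, 0.5, 1, 0.75, 1.5, 0.75.
v(-2) = 61, v(-0.5) = 7.75, v(0) = 5, v(1) = 4, v(1.75) = -4.625, v(3.25) = -86, v(4) = -179.
On each subinterval the trapezoid contributes (Δs_i/2)·[v(s_{i-1}) + v(s_i)].
Sum = -108.328125.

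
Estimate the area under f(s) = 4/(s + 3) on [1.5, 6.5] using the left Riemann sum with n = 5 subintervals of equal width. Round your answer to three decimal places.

Δs = (6.5 − 1.5)/5 = 1.
Left endpoints: 1.5, 2.5, 3.5, 4.5, 5.5.
f(1.5) = 8/9, f(2.5) = 8/11, f(3.5) = 8/13, f(4.5) = 8/15, f(5.5) = 8/17.
Sum = Δs · [f(1.5) + f(2.5) + f(3.5) + f(4.5) + f(5.5)].
Sum ≈ 3.235.

3.235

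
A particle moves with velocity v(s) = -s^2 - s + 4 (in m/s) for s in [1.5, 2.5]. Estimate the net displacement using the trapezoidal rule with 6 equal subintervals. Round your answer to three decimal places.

-2.088

Δs = (2.5 − 1.5)/6 = 1/6.
v(1.5) = 0.25, v(5/3) = -4/9, v(11/6) = -43/36, v(2) = -2, v(13/6) = -103/36, v(7/3) = -34/9, v(2.5) = -4.75.
T_6 = (Δs/2)·[v(s_0) + 2v(s_1) + ... + 2v(s_{5}) + v(s_6)].
Sum ≈ -2.088.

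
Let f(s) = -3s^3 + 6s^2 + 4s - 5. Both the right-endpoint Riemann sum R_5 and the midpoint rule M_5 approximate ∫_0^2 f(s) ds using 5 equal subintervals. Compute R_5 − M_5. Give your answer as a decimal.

R_5 = 3.44.
M_5 = 2.08.
R_5 − M_5 = 1.36.

1.36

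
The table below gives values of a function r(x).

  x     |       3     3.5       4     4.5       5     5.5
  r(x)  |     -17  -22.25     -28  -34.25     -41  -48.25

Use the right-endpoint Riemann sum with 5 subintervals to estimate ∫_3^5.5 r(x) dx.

Δx = 0.5.
Sum = 0.5·[(-22.25) + (-28) + (-34.25) + (-41) + (-48.25)] = -86.875.

-86.875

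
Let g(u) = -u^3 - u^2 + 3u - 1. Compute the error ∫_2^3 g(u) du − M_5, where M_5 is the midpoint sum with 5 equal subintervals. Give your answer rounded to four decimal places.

Exact integral: ∫_2^3 g(u) du ≈ -16.083333.
M_5 = -16.055.
Error ≈ -16.083333 − (-16.055) ≈ -0.0283.

-0.0283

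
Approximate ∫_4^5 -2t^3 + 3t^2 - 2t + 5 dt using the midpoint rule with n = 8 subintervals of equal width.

Δt = (5 − 4)/8 = 0.125.
Midpoints: 4.0625, 4.1875, 4.3125, 4.4375, 4.5625, 4.6875, 4.8125, 4.9375.
f(4.0625) = -179625/2048, f(4.1875) = -199939/2048, f(4.3125) = -221669/2048, f(4.4375) = -244863/2048, f(4.5625) = -269569/2048, f(4.6875) = -295835/2048, f(4.8125) = -323709/2048, f(4.9375) = -353239/2048.
Sum = Δt · [f(4.0625) + f(4.1875) + f(4.3125) + ...].
Sum = -127.46875.

-127.46875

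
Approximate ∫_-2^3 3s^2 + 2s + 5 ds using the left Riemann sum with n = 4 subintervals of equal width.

53.28125

Δs = (3 − (-2))/4 = 1.25.
Left endpoints: -2, -0.75, 0.5, 1.75.
f(-2) = 13, f(-0.75) = 5.1875, f(0.5) = 6.75, f(1.75) = 17.6875.
Sum = Δs · [f(-2) + f(-0.75) + f(0.5) + f(1.75)].
Sum = 53.28125.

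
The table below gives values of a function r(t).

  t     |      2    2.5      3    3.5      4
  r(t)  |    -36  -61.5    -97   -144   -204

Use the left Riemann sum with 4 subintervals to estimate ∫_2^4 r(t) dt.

Δt = 0.5.
Sum = 0.5·[(-36) + (-61.5) + (-97) + (-144)] = -169.25.

-169.25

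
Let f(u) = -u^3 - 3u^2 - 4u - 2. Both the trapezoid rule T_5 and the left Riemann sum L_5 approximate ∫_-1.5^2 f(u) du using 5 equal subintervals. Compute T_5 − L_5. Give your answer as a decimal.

T_5 = -25.68125.
L_5 = -14.9625.
T_5 − L_5 = -10.71875.

-10.71875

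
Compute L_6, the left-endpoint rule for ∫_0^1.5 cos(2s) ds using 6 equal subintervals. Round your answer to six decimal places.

0.317833

Δs = (1.5 − 0)/6 = 0.25.
Left endpoints: 0, 0.25, 0.5, 0.75, 1, 1.25.
f(0) ≈ 1.000000, f(0.25) ≈ 0.877583, f(0.5) ≈ 0.540302, f(0.75) ≈ 0.070737, f(1) ≈ -0.416147, f(1.25) ≈ -0.801144.
Sum = Δs · [f(0) + f(0.25) + f(0.5) + ...].
Sum ≈ 0.317833.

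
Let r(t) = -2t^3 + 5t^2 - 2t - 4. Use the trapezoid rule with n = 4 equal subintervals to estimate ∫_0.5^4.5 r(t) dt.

Δt = (4.5 − 0.5)/4 = 1.
r(0.5) = -4, r(1.5) = -2.5, r(2.5) = -9, r(3.5) = -35.5, r(4.5) = -94.
T_4 = (Δt/2)·[r(t_0) + 2r(t_1) + 2r(t_2) + 2r(t_3) + r(t_4)].
Sum = -96.

-96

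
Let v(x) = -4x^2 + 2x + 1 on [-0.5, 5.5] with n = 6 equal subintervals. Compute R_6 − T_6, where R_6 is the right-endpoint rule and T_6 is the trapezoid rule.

-54

R_6 = -244.
T_6 = -190.
R_6 − T_6 = -54.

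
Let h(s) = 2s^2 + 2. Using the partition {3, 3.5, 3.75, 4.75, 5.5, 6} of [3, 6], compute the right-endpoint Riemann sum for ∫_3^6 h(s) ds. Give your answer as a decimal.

Subinterval widths: 0.5, 0.25, 1, 0.75, 0.5.
Right endpoints: 3.5, 3.75, 4.75, 5.5, 6.
h(3.5) = 26.5, h(3.75) = 30.125, h(4.75) = 47.125, h(5.5) = 62.5, h(6) = 74.
Sum = Σ Δs_i · h(s_i).
Sum = 151.78125.

151.78125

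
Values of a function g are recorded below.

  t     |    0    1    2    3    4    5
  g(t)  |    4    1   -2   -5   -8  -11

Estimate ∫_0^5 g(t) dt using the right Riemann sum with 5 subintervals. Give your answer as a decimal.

Δt = 1.
Sum = 1·[1 + (-2) + (-5) + (-8) + (-11)] = -25.

-25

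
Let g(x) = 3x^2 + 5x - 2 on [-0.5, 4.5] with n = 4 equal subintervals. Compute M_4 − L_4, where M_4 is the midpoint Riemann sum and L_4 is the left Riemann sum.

47.265625

M_4 = 129.296875.
L_4 = 82.03125.
M_4 − L_4 = 47.265625.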